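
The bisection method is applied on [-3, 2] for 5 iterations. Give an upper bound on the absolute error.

Bisection error bound: |error| ≤ (b-a)/2^n
|error| ≤ (2 - (-3))/2^5 = 5/2^5
|error| ≤ 0.1562500000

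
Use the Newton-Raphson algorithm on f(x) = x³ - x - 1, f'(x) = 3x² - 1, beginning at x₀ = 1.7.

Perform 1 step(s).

f(x) = x³ - x - 1
f'(x) = 3x² - 1
x₀ = 1.7

Newton-Raphson formula: x_{n+1} = x_n - f(x_n)/f'(x_n)

Iteration 1:
  f(1.700000) = 2.213000
  f'(1.700000) = 7.670000
  x_1 = 1.700000 - 2.213000/7.670000 = 1.411473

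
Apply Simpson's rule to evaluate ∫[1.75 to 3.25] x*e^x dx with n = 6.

f(x) = x*e^x
a = 1.75, b = 3.25, n = 6
h = (b - a)/n = 0.250000

Simpson's rule: (h/3)[f(x₀) + 4f(x₁) + 2f(x₂) + ... + f(xₙ)]

x_0 = 1.7500, f(x_0) = 10.070555, coefficient = 1
x_1 = 2.0000, f(x_1) = 14.778112, coefficient = 4
x_2 = 2.2500, f(x_2) = 21.347406, coefficient = 2
x_3 = 2.5000, f(x_3) = 30.456235, coefficient = 4
x_4 = 2.7500, f(x_4) = 43.017238, coefficient = 2
x_5 = 3.0000, f(x_5) = 60.256611, coefficient = 4
x_6 = 3.2500, f(x_6) = 83.818605, coefficient = 1

I ≈ (0.250000/3) × 644.582278 = 53.715190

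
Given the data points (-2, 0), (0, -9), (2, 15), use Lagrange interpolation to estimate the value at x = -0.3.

Lagrange interpolation formula:
P(x) = Σ yᵢ × Lᵢ(x)
where Lᵢ(x) = Π_{j≠i} (x - xⱼ)/(xᵢ - xⱼ)

L_0(-0.3) = (-0.3 - 0)/(-2 - 0) × (-0.3 - 2)/(-2 - 2) = 0.086250
L_1(-0.3) = (-0.3 - (-2))/(0 - (-2)) × (-0.3 - 2)/(0 - 2) = 0.977500
L_2(-0.3) = (-0.3 - (-2))/(2 - (-2)) × (-0.3 - 0)/(2 - 0) = -0.063750

P(-0.3) = 0×L_0(-0.3) + (-9)×L_1(-0.3) + 15×L_2(-0.3)
P(-0.3) = -9.753750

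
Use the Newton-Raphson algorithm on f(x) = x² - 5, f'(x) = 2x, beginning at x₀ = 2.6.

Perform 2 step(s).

f(x) = x² - 5
f'(x) = 2x
x₀ = 2.6

Newton-Raphson formula: x_{n+1} = x_n - f(x_n)/f'(x_n)

Iteration 1:
  f(2.600000) = 1.760000
  f'(2.600000) = 5.200000
  x_1 = 2.600000 - 1.760000/5.200000 = 2.261538
Iteration 2:
  f(2.261538) = 0.114556
  f'(2.261538) = 4.523077
  x_2 = 2.261538 - 0.114556/4.523077 = 2.236211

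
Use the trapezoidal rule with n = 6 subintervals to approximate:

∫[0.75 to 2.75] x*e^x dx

f(x) = x*e^x
a = 0.75, b = 2.75, n = 6
h = (b - a)/n = 0.333333

Trapezoidal rule: (h/2)[f(x₀) + 2f(x₁) + 2f(x₂) + ... + f(xₙ)]

x_0 = 0.7500, f(x_0) = 1.587750, coefficient = 1
x_1 = 1.0833, f(x_1) = 3.200721, coefficient = 2
x_2 = 1.4167, f(x_2) = 5.841417, coefficient = 2
x_3 = 1.7500, f(x_3) = 10.070555, coefficient = 2
x_4 = 2.0833, f(x_4) = 16.731656, coefficient = 2
x_5 = 2.4167, f(x_5) = 27.087053, coefficient = 2
x_6 = 2.7500, f(x_6) = 43.017238, coefficient = 1

I ≈ (0.333333/2) × 170.467790 = 28.411298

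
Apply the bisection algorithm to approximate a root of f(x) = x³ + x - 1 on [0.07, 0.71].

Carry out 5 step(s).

f(x) = x³ + x - 1
Initial interval: [0.07, 0.71]

Iteration 1:
  c_1 = (0.070000 + 0.710000)/2 = 0.390000
  f(c_1) = f(0.390000) = -0.550681
  f(a) × f(c) ≥ 0, new interval: [0.390000, 0.710000]
Iteration 2:
  c_2 = (0.390000 + 0.710000)/2 = 0.550000
  f(c_2) = f(0.550000) = -0.283625
  f(a) × f(c) ≥ 0, new interval: [0.550000, 0.710000]
Iteration 3:
  c_3 = (0.550000 + 0.710000)/2 = 0.630000
  f(c_3) = f(0.630000) = -0.119953
  f(a) × f(c) ≥ 0, new interval: [0.630000, 0.710000]
Iteration 4:
  c_4 = (0.630000 + 0.710000)/2 = 0.670000
  f(c_4) = f(0.670000) = -0.029237
  f(a) × f(c) ≥ 0, new interval: [0.670000, 0.710000]
Iteration 5:
  c_5 = (0.670000 + 0.710000)/2 = 0.690000
  f(c_5) = f(0.690000) = 0.018509
  f(a) × f(c) < 0, new interval: [0.670000, 0.690000]

After 5 iteration(s), the approximation is c_5 = 0.690000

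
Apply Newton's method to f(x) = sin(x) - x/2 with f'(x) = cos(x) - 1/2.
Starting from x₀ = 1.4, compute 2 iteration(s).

f(x) = sin(x) - x/2
f'(x) = cos(x) - 1/2
x₀ = 1.4

Newton-Raphson formula: x_{n+1} = x_n - f(x_n)/f'(x_n)

Iteration 1:
  f(1.400000) = 0.285450
  f'(1.400000) = -0.330033
  x_1 = 1.400000 - 0.285450/(-0.330033) = 2.264913
Iteration 2:
  f(2.264913) = -0.363838
  f'(2.264913) = -1.139707
  x_2 = 2.264913 - (-0.363838)/(-1.139707) = 1.945675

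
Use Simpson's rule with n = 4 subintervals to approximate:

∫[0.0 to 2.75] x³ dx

f(x) = x³
a = 0.0, b = 2.75, n = 4
h = (b - a)/n = 0.687500

Simpson's rule: (h/3)[f(x₀) + 4f(x₁) + 2f(x₂) + ... + f(xₙ)]

x_0 = 0.0000, f(x_0) = 0.000000, coefficient = 1
x_1 = 0.6875, f(x_1) = 0.324951, coefficient = 4
x_2 = 1.3750, f(x_2) = 2.599609, coefficient = 2
x_3 = 2.0625, f(x_3) = 8.773682, coefficient = 4
x_4 = 2.7500, f(x_4) = 20.796875, coefficient = 1

I ≈ (0.687500/3) × 62.390625 = 14.297852
Exact value: 14.297852
Error: 0.000000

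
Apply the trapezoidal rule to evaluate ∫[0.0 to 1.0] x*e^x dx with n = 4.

f(x) = x*e^x
a = 0.0, b = 1.0, n = 4
h = (b - a)/n = 0.250000

Trapezoidal rule: (h/2)[f(x₀) + 2f(x₁) + 2f(x₂) + ... + f(xₙ)]

x_0 = 0.0000, f(x_0) = 0.000000, coefficient = 1
x_1 = 0.2500, f(x_1) = 0.321006, coefficient = 2
x_2 = 0.5000, f(x_2) = 0.824361, coefficient = 2
x_3 = 0.7500, f(x_3) = 1.587750, coefficient = 2
x_4 = 1.0000, f(x_4) = 2.718282, coefficient = 1

I ≈ (0.250000/2) × 8.184516 = 1.023064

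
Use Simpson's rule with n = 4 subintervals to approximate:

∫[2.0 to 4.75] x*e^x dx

f(x) = x*e^x
a = 2.0, b = 4.75, n = 4
h = (b - a)/n = 0.687500

Simpson's rule: (h/3)[f(x₀) + 4f(x₁) + 2f(x₂) + ... + f(xₙ)]

x_0 = 2.0000, f(x_0) = 14.778112, coefficient = 1
x_1 = 2.6875, f(x_1) = 39.492524, coefficient = 4
x_2 = 3.3750, f(x_2) = 98.631958, coefficient = 2
x_3 = 4.0625, f(x_3) = 236.110177, coefficient = 4
x_4 = 4.7500, f(x_4) = 549.025352, coefficient = 1

I ≈ (0.687500/3) × 1863.478184 = 427.047084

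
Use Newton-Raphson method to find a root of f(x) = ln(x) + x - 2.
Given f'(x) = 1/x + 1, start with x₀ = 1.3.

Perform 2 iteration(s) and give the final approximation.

f(x) = ln(x) + x - 2
f'(x) = 1/x + 1
x₀ = 1.3

Newton-Raphson formula: x_{n+1} = x_n - f(x_n)/f'(x_n)

Iteration 1:
  f(1.300000) = -0.437636
  f'(1.300000) = 1.769231
  x_1 = 1.300000 - (-0.437636)/1.769231 = 1.547359
Iteration 2:
  f(1.547359) = -0.016091
  f'(1.547359) = 1.646262
  x_2 = 1.547359 - (-0.016091)/1.646262 = 1.557134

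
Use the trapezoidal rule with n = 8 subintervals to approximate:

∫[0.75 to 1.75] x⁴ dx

f(x) = x⁴
a = 0.75, b = 1.75, n = 8
h = (b - a)/n = 0.125000

Trapezoidal rule: (h/2)[f(x₀) + 2f(x₁) + 2f(x₂) + ... + f(xₙ)]

x_0 = 0.7500, f(x_0) = 0.316406, coefficient = 1
x_1 = 0.8750, f(x_1) = 0.586182, coefficient = 2
x_2 = 1.0000, f(x_2) = 1.000000, coefficient = 2
x_3 = 1.1250, f(x_3) = 1.601807, coefficient = 2
x_4 = 1.2500, f(x_4) = 2.441406, coefficient = 2
x_5 = 1.3750, f(x_5) = 3.574463, coefficient = 2
x_6 = 1.5000, f(x_6) = 5.062500, coefficient = 2
x_7 = 1.6250, f(x_7) = 6.972900, coefficient = 2
x_8 = 1.7500, f(x_8) = 9.378906, coefficient = 1

I ≈ (0.125000/2) × 52.173828 = 3.260864
Exact value: 3.235156
Error: 0.025708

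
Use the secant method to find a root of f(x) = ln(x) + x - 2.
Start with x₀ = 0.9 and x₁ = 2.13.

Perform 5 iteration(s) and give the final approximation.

f(x) = ln(x) + x - 2
x₀ = 0.9, x₁ = 2.13

Secant formula: x_{n+1} = x_n - f(x_n)(x_n - x_{n-1})/(f(x_n) - f(x_{n-1}))

Iteration 1:
  f(0.900000) = -1.205361
  f(2.130000) = 0.886122
  x_2 = 2.130000 - 0.886122×(2.130000 - 0.900000)/(0.886122 - (-1.205361))
       = 1.608872
Iteration 2:
  f(2.130000) = 0.886122
  f(1.608872) = 0.084405
  x_3 = 1.608872 - 0.084405×(1.608872 - 2.130000)/(0.084405 - 0.886122)
       = 1.554007
Iteration 3:
  f(1.608872) = 0.084405
  f(1.554007) = -0.005156
  x_4 = 1.554007 - (-0.005156)×(1.554007 - 1.608872)/(-0.005156 - 0.084405)
       = 1.557166
Iteration 4:
  f(1.554007) = -0.005156
  f(1.557166) = 0.000033
  x_5 = 1.557166 - 0.000033×(1.557166 - 1.554007)/(0.000033 - (-0.005156))
       = 1.557146
Iteration 5:
  f(1.557166) = 0.000033
  f(1.557146) = 0.000000
  x_6 = 1.557146 - 0.000000×(1.557146 - 1.557166)/(0.000000 - 0.000033)
       = 1.557146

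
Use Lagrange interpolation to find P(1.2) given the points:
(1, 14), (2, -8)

Lagrange interpolation formula:
P(x) = Σ yᵢ × Lᵢ(x)
where Lᵢ(x) = Π_{j≠i} (x - xⱼ)/(xᵢ - xⱼ)

L_0(1.2) = (1.2 - 2)/(1 - 2) = 0.800000
L_1(1.2) = (1.2 - 1)/(2 - 1) = 0.200000

P(1.2) = 14×L_0(1.2) + (-8)×L_1(1.2)
P(1.2) = 9.600000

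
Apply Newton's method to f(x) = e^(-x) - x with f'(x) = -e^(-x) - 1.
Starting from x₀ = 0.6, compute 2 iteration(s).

f(x) = e^(-x) - x
f'(x) = -e^(-x) - 1
x₀ = 0.6

Newton-Raphson formula: x_{n+1} = x_n - f(x_n)/f'(x_n)

Iteration 1:
  f(0.600000) = -0.051188
  f'(0.600000) = -1.548812
  x_1 = 0.600000 - (-0.051188)/(-1.548812) = 0.566950
Iteration 2:
  f(0.566950) = 0.000303
  f'(0.566950) = -1.567253
  x_2 = 0.566950 - 0.000303/(-1.567253) = 0.567143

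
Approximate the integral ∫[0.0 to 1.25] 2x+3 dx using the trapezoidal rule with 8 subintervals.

f(x) = 2x+3
a = 0.0, b = 1.25, n = 8
h = (b - a)/n = 0.156250

Trapezoidal rule: (h/2)[f(x₀) + 2f(x₁) + 2f(x₂) + ... + f(xₙ)]

x_0 = 0.0000, f(x_0) = 3.000000, coefficient = 1
x_1 = 0.1562, f(x_1) = 3.312500, coefficient = 2
x_2 = 0.3125, f(x_2) = 3.625000, coefficient = 2
x_3 = 0.4688, f(x_3) = 3.937500, coefficient = 2
x_4 = 0.6250, f(x_4) = 4.250000, coefficient = 2
x_5 = 0.7812, f(x_5) = 4.562500, coefficient = 2
x_6 = 0.9375, f(x_6) = 4.875000, coefficient = 2
x_7 = 1.0938, f(x_7) = 5.187500, coefficient = 2
x_8 = 1.2500, f(x_8) = 5.500000, coefficient = 1

I ≈ (0.156250/2) × 68.000000 = 5.312500
Exact value: 5.312500
Error: 0.000000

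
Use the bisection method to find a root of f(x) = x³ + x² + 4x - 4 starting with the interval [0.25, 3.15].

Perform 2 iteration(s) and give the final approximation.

f(x) = x³ + x² + 4x - 4
Initial interval: [0.25, 3.15]

Iteration 1:
  c_1 = (0.250000 + 3.150000)/2 = 1.700000
  f(c_1) = f(1.700000) = 10.603000
  f(a) × f(c) < 0, new interval: [0.250000, 1.700000]
Iteration 2:
  c_2 = (0.250000 + 1.700000)/2 = 0.975000
  f(c_2) = f(0.975000) = 1.777484
  f(a) × f(c) < 0, new interval: [0.250000, 0.975000]

After 2 iteration(s), the approximation is c_2 = 0.975000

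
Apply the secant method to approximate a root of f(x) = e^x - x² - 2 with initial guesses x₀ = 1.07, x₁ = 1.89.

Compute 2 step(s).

f(x) = e^x - x² - 2
x₀ = 1.07, x₁ = 1.89

Secant formula: x_{n+1} = x_n - f(x_n)(x_n - x_{n-1})/(f(x_n) - f(x_{n-1}))

Iteration 1:
  f(1.070000) = -0.229521
  f(1.890000) = 1.047269
  x_2 = 1.890000 - 1.047269×(1.890000 - 1.070000)/(1.047269 - (-0.229521))
       = 1.217406
Iteration 2:
  f(1.890000) = 1.047269
  f(1.217406) = -0.103664
  x_3 = 1.217406 - (-0.103664)×(1.217406 - 1.890000)/(-0.103664 - 1.047269)
       = 1.277987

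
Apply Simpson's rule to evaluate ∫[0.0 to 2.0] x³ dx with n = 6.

f(x) = x³
a = 0.0, b = 2.0, n = 6
h = (b - a)/n = 0.333333

Simpson's rule: (h/3)[f(x₀) + 4f(x₁) + 2f(x₂) + ... + f(xₙ)]

x_0 = 0.0000, f(x_0) = 0.000000, coefficient = 1
x_1 = 0.3333, f(x_1) = 0.037037, coefficient = 4
x_2 = 0.6667, f(x_2) = 0.296296, coefficient = 2
x_3 = 1.0000, f(x_3) = 1.000000, coefficient = 4
x_4 = 1.3333, f(x_4) = 2.370370, coefficient = 2
x_5 = 1.6667, f(x_5) = 4.629630, coefficient = 4
x_6 = 2.0000, f(x_6) = 8.000000, coefficient = 1

I ≈ (0.333333/3) × 36.000000 = 4.000000
Exact value: 4.000000
Error: 0.000000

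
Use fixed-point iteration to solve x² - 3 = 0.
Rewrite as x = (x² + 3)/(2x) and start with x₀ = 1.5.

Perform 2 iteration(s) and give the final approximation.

Equation: x² - 3 = 0
Fixed-point form: x = (x² + 3)/(2x)
x₀ = 1.5

x_1 = g(1.500000) = 1.750000
x_2 = g(1.750000) = 1.732143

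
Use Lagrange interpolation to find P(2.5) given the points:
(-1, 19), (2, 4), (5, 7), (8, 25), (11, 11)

Lagrange interpolation formula:
P(x) = Σ yᵢ × Lᵢ(x)
where Lᵢ(x) = Π_{j≠i} (x - xⱼ)/(xᵢ - xⱼ)

L_0(2.5) = (2.5 - 2)/(-1 - 2) × (2.5 - 5)/(-1 - 5) × (2.5 - 8)/(-1 - 8) × (2.5 - 11)/(-1 - 11) = -0.030060
L_1(2.5) = (2.5 - (-1))/(2 - (-1)) × (2.5 - 5)/(2 - 5) × (2.5 - 8)/(2 - 8) × (2.5 - 11)/(2 - 11) = 0.841692
L_2(2.5) = (2.5 - (-1))/(5 - (-1)) × (2.5 - 2)/(5 - 2) × (2.5 - 8)/(5 - 8) × (2.5 - 11)/(5 - 11) = 0.252508
L_3(2.5) = (2.5 - (-1))/(8 - (-1)) × (2.5 - 2)/(8 - 2) × (2.5 - 5)/(8 - 5) × (2.5 - 11)/(8 - 11) = -0.076517
L_4(2.5) = (2.5 - (-1))/(11 - (-1)) × (2.5 - 2)/(11 - 2) × (2.5 - 5)/(11 - 5) × (2.5 - 8)/(11 - 8) = 0.012378

P(2.5) = 19×L_0(2.5) + 4×L_1(2.5) + 7×L_2(2.5) + 25×L_3(2.5) + 11×L_4(2.5)
P(2.5) = 2.786394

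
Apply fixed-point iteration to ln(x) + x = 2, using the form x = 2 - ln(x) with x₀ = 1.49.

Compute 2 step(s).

Equation: ln(x) + x = 2
Fixed-point form: x = 2 - ln(x)
x₀ = 1.49

x_1 = g(1.490000) = 1.601224
x_2 = g(1.601224) = 1.529232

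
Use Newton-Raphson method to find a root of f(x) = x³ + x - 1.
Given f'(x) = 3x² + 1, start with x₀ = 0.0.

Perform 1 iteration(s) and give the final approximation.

f(x) = x³ + x - 1
f'(x) = 3x² + 1
x₀ = 0.0

Newton-Raphson formula: x_{n+1} = x_n - f(x_n)/f'(x_n)

Iteration 1:
  f(0.000000) = -1.000000
  f'(0.000000) = 1.000000
  x_1 = 0.000000 - (-1.000000)/1.000000 = 1.000000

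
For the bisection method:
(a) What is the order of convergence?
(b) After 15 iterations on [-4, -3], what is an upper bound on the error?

(a) Bisection has linear (order 1) convergence; the error is halved each step.

(b) Error bound = (b-a)/2^n = (-3 - (-4))/2^{15}
    = 1/2^{15}

(a) 1 (linear); (b) error ≤ 3.05e-05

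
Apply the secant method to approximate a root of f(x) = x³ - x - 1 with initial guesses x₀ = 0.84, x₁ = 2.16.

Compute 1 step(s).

f(x) = x³ - x - 1
x₀ = 0.84, x₁ = 2.16

Secant formula: x_{n+1} = x_n - f(x_n)(x_n - x_{n-1})/(f(x_n) - f(x_{n-1}))

Iteration 1:
  f(0.840000) = -1.247296
  f(2.160000) = 6.917696
  x_2 = 2.160000 - 6.917696×(2.160000 - 0.840000)/(6.917696 - (-1.247296))
       = 1.041645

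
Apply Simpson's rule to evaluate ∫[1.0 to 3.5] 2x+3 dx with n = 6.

f(x) = 2x+3
a = 1.0, b = 3.5, n = 6
h = (b - a)/n = 0.416667

Simpson's rule: (h/3)[f(x₀) + 4f(x₁) + 2f(x₂) + ... + f(xₙ)]

x_0 = 1.0000, f(x_0) = 5.000000, coefficient = 1
x_1 = 1.4167, f(x_1) = 5.833333, coefficient = 4
x_2 = 1.8333, f(x_2) = 6.666667, coefficient = 2
x_3 = 2.2500, f(x_3) = 7.500000, coefficient = 4
x_4 = 2.6667, f(x_4) = 8.333333, coefficient = 2
x_5 = 3.0833, f(x_5) = 9.166667, coefficient = 4
x_6 = 3.5000, f(x_6) = 10.000000, coefficient = 1

I ≈ (0.416667/3) × 135.000000 = 18.750000
Exact value: 18.750000
Error: 0.000000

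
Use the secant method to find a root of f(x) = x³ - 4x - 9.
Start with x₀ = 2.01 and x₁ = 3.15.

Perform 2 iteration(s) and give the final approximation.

f(x) = x³ - 4x - 9
x₀ = 2.01, x₁ = 3.15

Secant formula: x_{n+1} = x_n - f(x_n)(x_n - x_{n-1})/(f(x_n) - f(x_{n-1}))

Iteration 1:
  f(2.010000) = -8.919399
  f(3.150000) = 9.655875
  x_2 = 3.150000 - 9.655875×(3.150000 - 2.010000)/(9.655875 - (-8.919399))
       = 2.557401
Iteration 2:
  f(3.150000) = 9.655875
  f(2.557401) = -2.503442
  x_3 = 2.557401 - (-2.503442)×(2.557401 - 3.150000)/(-2.503442 - 9.655875)
       = 2.679409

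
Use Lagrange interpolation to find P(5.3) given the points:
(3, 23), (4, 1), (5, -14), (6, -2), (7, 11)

Lagrange interpolation formula:
P(x) = Σ yᵢ × Lᵢ(x)
where Lᵢ(x) = Π_{j≠i} (x - xⱼ)/(xᵢ - xⱼ)

L_0(5.3) = (5.3 - 4)/(3 - 4) × (5.3 - 5)/(3 - 5) × (5.3 - 6)/(3 - 6) × (5.3 - 7)/(3 - 7) = 0.019337
L_1(5.3) = (5.3 - 3)/(4 - 3) × (5.3 - 5)/(4 - 5) × (5.3 - 6)/(4 - 6) × (5.3 - 7)/(4 - 7) = -0.136850
L_2(5.3) = (5.3 - 3)/(5 - 3) × (5.3 - 4)/(5 - 4) × (5.3 - 6)/(5 - 6) × (5.3 - 7)/(5 - 7) = 0.889525
L_3(5.3) = (5.3 - 3)/(6 - 3) × (5.3 - 4)/(6 - 4) × (5.3 - 5)/(6 - 5) × (5.3 - 7)/(6 - 7) = 0.254150
L_4(5.3) = (5.3 - 3)/(7 - 3) × (5.3 - 4)/(7 - 4) × (5.3 - 5)/(7 - 5) × (5.3 - 6)/(7 - 6) = -0.026162

P(5.3) = 23×L_0(5.3) + 1×L_1(5.3) + (-14)×L_2(5.3) + (-2)×L_3(5.3) + 11×L_4(5.3)
P(5.3) = -12.941525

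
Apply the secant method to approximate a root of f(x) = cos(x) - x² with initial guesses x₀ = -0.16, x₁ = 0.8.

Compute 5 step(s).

f(x) = cos(x) - x²
x₀ = -0.16, x₁ = 0.8

Secant formula: x_{n+1} = x_n - f(x_n)(x_n - x_{n-1})/(f(x_n) - f(x_{n-1}))

Iteration 1:
  f(-0.160000) = 0.961627
  f(0.800000) = 0.056707
  x_2 = 0.800000 - 0.056707×(0.800000 - (-0.160000))/(0.056707 - 0.961627)
       = 0.860158
Iteration 2:
  f(0.800000) = 0.056707
  f(0.860158) = -0.087555
  x_3 = 0.860158 - (-0.087555)×(0.860158 - 0.800000)/(-0.087555 - 0.056707)
       = 0.823647
Iteration 3:
  f(0.860158) = -0.087555
  f(0.823647) = 0.001155
  x_4 = 0.823647 - 0.001155×(0.823647 - 0.860158)/(0.001155 - (-0.087555))
       = 0.824123
Iteration 4:
  f(0.823647) = 0.001155
  f(0.824123) = 0.000023
  x_5 = 0.824123 - 0.000023×(0.824123 - 0.823647)/(0.000023 - 0.001155)
       = 0.824132
Iteration 5:
  f(0.824123) = 0.000023
  f(0.824132) = 0.000000
  x_6 = 0.824132 - 0.000000×(0.824132 - 0.824123)/(0.000000 - 0.000023)
       = 0.824132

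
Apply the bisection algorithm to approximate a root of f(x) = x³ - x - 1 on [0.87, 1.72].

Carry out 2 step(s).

f(x) = x³ - x - 1
Initial interval: [0.87, 1.72]

Iteration 1:
  c_1 = (0.870000 + 1.720000)/2 = 1.295000
  f(c_1) = f(1.295000) = -0.123253
  f(a) × f(c) ≥ 0, new interval: [1.295000, 1.720000]
Iteration 2:
  c_2 = (1.295000 + 1.720000)/2 = 1.507500
  f(c_2) = f(1.507500) = 0.918379
  f(a) × f(c) < 0, new interval: [1.295000, 1.507500]

After 2 iteration(s), the approximation is c_2 = 1.507500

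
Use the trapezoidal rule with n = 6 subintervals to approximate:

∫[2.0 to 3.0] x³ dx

f(x) = x³
a = 2.0, b = 3.0, n = 6
h = (b - a)/n = 0.166667

Trapezoidal rule: (h/2)[f(x₀) + 2f(x₁) + 2f(x₂) + ... + f(xₙ)]

x_0 = 2.0000, f(x_0) = 8.000000, coefficient = 1
x_1 = 2.1667, f(x_1) = 10.171296, coefficient = 2
x_2 = 2.3333, f(x_2) = 12.703704, coefficient = 2
x_3 = 2.5000, f(x_3) = 15.625000, coefficient = 2
x_4 = 2.6667, f(x_4) = 18.962963, coefficient = 2
x_5 = 2.8333, f(x_5) = 22.745370, coefficient = 2
x_6 = 3.0000, f(x_6) = 27.000000, coefficient = 1

I ≈ (0.166667/2) × 195.416667 = 16.284722
Exact value: 16.250000
Error: 0.034722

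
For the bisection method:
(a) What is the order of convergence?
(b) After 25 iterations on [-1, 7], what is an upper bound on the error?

(a) Bisection has linear (order 1) convergence; the error is halved each step.

(b) Error bound = (b-a)/2^n = (7 - (-1))/2^{25}
    = 8/2^{25}

(a) 1 (linear); (b) error ≤ 2.38e-07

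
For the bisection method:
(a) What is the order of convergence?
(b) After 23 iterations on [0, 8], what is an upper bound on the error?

(a) Bisection has linear (order 1) convergence; the error is halved each step.

(b) Error bound = (b-a)/2^n = (8 - 0)/2^{23}
    = 8/2^{23}

(a) 1 (linear); (b) error ≤ 9.54e-07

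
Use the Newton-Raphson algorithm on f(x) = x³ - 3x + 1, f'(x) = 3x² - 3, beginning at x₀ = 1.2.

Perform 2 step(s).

f(x) = x³ - 3x + 1
f'(x) = 3x² - 3
x₀ = 1.2

Newton-Raphson formula: x_{n+1} = x_n - f(x_n)/f'(x_n)

Iteration 1:
  f(1.200000) = -0.872000
  f'(1.200000) = 1.320000
  x_1 = 1.200000 - (-0.872000)/1.320000 = 1.860606
Iteration 2:
  f(1.860606) = 1.859330
  f'(1.860606) = 7.385565
  x_2 = 1.860606 - 1.859330/7.385565 = 1.608854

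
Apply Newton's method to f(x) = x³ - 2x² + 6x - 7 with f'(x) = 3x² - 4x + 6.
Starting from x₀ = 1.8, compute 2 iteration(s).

f(x) = x³ - 2x² + 6x - 7
f'(x) = 3x² - 4x + 6
x₀ = 1.8

Newton-Raphson formula: x_{n+1} = x_n - f(x_n)/f'(x_n)

Iteration 1:
  f(1.800000) = 3.152000
  f'(1.800000) = 8.520000
  x_1 = 1.800000 - 3.152000/8.520000 = 1.430047
Iteration 2:
  f(1.430047) = 0.414708
  f'(1.430047) = 6.414915
  x_2 = 1.430047 - 0.414708/6.414915 = 1.365399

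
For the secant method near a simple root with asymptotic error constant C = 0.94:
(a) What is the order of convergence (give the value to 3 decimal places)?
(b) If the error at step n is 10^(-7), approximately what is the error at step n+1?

(a) Secant method has superlinear convergence with order φ = (1+√5)/2 ≈ 1.618.
    This means |e_{n+1}| ≈ C|e_n|^1.618.

(b) With |e_n| = 10^(-7) and C = 0.94:
    |e_{n+1}| ≈ 0.94 × (10^(-7))^1.618 = 0.94 × 10^(-11.33)

(a) ≈ 1.618 (golden ratio); (b) |e_{n+1}| ≈ 4.435e-12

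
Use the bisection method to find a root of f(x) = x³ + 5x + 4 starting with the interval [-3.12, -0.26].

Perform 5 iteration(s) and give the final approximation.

f(x) = x³ + 5x + 4
Initial interval: [-3.12, -0.26]

Iteration 1:
  c_1 = (-3.120000 + (-0.260000))/2 = -1.690000
  f(c_1) = f(-1.690000) = -9.276809
  f(a) × f(c) ≥ 0, new interval: [-1.690000, -0.260000]
Iteration 2:
  c_2 = (-1.690000 + (-0.260000))/2 = -0.975000
  f(c_2) = f(-0.975000) = -1.801859
  f(a) × f(c) ≥ 0, new interval: [-0.975000, -0.260000]
Iteration 3:
  c_3 = (-0.975000 + (-0.260000))/2 = -0.617500
  f(c_3) = f(-0.617500) = 0.677043
  f(a) × f(c) < 0, new interval: [-0.975000, -0.617500]
Iteration 4:
  c_4 = (-0.975000 + (-0.617500))/2 = -0.796250
  f(c_4) = f(-0.796250) = -0.486084
  f(a) × f(c) ≥ 0, new interval: [-0.796250, -0.617500]
Iteration 5:
  c_5 = (-0.796250 + (-0.617500))/2 = -0.706875
  f(c_5) = f(-0.706875) = 0.112419
  f(a) × f(c) < 0, new interval: [-0.796250, -0.706875]

After 5 iteration(s), the approximation is c_5 = -0.706875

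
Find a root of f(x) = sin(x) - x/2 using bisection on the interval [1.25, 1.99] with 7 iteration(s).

f(x) = sin(x) - x/2
Initial interval: [1.25, 1.99]

Iteration 1:
  c_1 = (1.250000 + 1.990000)/2 = 1.620000
  f(c_1) = f(1.620000) = 0.188790
  f(a) × f(c) ≥ 0, new interval: [1.620000, 1.990000]
Iteration 2:
  c_2 = (1.620000 + 1.990000)/2 = 1.805000
  f(c_2) = f(1.805000) = 0.070199
  f(a) × f(c) ≥ 0, new interval: [1.805000, 1.990000]
Iteration 3:
  c_3 = (1.805000 + 1.990000)/2 = 1.897500
  f(c_3) = f(1.897500) = -0.001645
  f(a) × f(c) < 0, new interval: [1.805000, 1.897500]
Iteration 4:
  c_4 = (1.805000 + 1.897500)/2 = 1.851250
  f(c_4) = f(1.851250) = 0.035305
  f(a) × f(c) ≥ 0, new interval: [1.851250, 1.897500]
Iteration 5:
  c_5 = (1.851250 + 1.897500)/2 = 1.874375
  f(c_5) = f(1.874375) = 0.017085
  f(a) × f(c) ≥ 0, new interval: [1.874375, 1.897500]
Iteration 6:
  c_6 = (1.874375 + 1.897500)/2 = 1.885938
  f(c_6) = f(1.885938) = 0.007784
  f(a) × f(c) ≥ 0, new interval: [1.885938, 1.897500]
Iteration 7:
  c_7 = (1.885938 + 1.897500)/2 = 1.891719
  f(c_7) = f(1.891719) = 0.003085
  f(a) × f(c) ≥ 0, new interval: [1.891719, 1.897500]

After 7 iteration(s), the approximation is c_7 = 1.891719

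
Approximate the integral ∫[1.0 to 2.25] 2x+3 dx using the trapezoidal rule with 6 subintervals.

f(x) = 2x+3
a = 1.0, b = 2.25, n = 6
h = (b - a)/n = 0.208333

Trapezoidal rule: (h/2)[f(x₀) + 2f(x₁) + 2f(x₂) + ... + f(xₙ)]

x_0 = 1.0000, f(x_0) = 5.000000, coefficient = 1
x_1 = 1.2083, f(x_1) = 5.416667, coefficient = 2
x_2 = 1.4167, f(x_2) = 5.833333, coefficient = 2
x_3 = 1.6250, f(x_3) = 6.250000, coefficient = 2
x_4 = 1.8333, f(x_4) = 6.666667, coefficient = 2
x_5 = 2.0417, f(x_5) = 7.083333, coefficient = 2
x_6 = 2.2500, f(x_6) = 7.500000, coefficient = 1

I ≈ (0.208333/2) × 75.000000 = 7.812500
Exact value: 7.812500
Error: 0.000000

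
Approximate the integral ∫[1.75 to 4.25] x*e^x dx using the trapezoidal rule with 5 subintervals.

f(x) = x*e^x
a = 1.75, b = 4.25, n = 5
h = (b - a)/n = 0.500000

Trapezoidal rule: (h/2)[f(x₀) + 2f(x₁) + 2f(x₂) + ... + f(xₙ)]

x_0 = 1.7500, f(x_0) = 10.070555, coefficient = 1
x_1 = 2.2500, f(x_1) = 21.347406, coefficient = 2
x_2 = 2.7500, f(x_2) = 43.017238, coefficient = 2
x_3 = 3.2500, f(x_3) = 83.818605, coefficient = 2
x_4 = 3.7500, f(x_4) = 159.454058, coefficient = 2
x_5 = 4.2500, f(x_5) = 297.948002, coefficient = 1

I ≈ (0.500000/2) × 923.293168 = 230.823292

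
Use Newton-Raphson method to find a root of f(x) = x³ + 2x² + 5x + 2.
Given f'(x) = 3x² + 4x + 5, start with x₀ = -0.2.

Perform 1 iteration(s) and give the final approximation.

f(x) = x³ + 2x² + 5x + 2
f'(x) = 3x² + 4x + 5
x₀ = -0.2

Newton-Raphson formula: x_{n+1} = x_n - f(x_n)/f'(x_n)

Iteration 1:
  f(-0.200000) = 1.072000
  f'(-0.200000) = 4.320000
  x_1 = -0.200000 - 1.072000/4.320000 = -0.448148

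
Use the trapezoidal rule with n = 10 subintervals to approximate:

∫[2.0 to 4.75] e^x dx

f(x) = e^x
a = 2.0, b = 4.75, n = 10
h = (b - a)/n = 0.275000

Trapezoidal rule: (h/2)[f(x₀) + 2f(x₁) + 2f(x₂) + ... + f(xₙ)]

x_0 = 2.0000, f(x_0) = 7.389056, coefficient = 1
x_1 = 2.2750, f(x_1) = 9.727919, coefficient = 2
x_2 = 2.5500, f(x_2) = 12.807104, coefficient = 2
x_3 = 2.8250, f(x_3) = 16.860945, coefficient = 2
x_4 = 3.1000, f(x_4) = 22.197951, coefficient = 2
x_5 = 3.3750, f(x_5) = 29.224284, coefficient = 2
x_6 = 3.6500, f(x_6) = 38.474666, coefficient = 2
x_7 = 3.9250, f(x_7) = 50.653078, coefficient = 2
x_8 = 4.2000, f(x_8) = 66.686331, coefficient = 2
x_9 = 4.4750, f(x_9) = 87.794600, coefficient = 2
x_10 = 4.7500, f(x_10) = 115.584285, coefficient = 1

I ≈ (0.275000/2) × 791.827097 = 108.876226
Exact value: 108.195228
Error: 0.680997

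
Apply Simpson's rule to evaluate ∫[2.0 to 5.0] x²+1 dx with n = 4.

f(x) = x²+1
a = 2.0, b = 5.0, n = 4
h = (b - a)/n = 0.750000

Simpson's rule: (h/3)[f(x₀) + 4f(x₁) + 2f(x₂) + ... + f(xₙ)]

x_0 = 2.0000, f(x_0) = 5.000000, coefficient = 1
x_1 = 2.7500, f(x_1) = 8.562500, coefficient = 4
x_2 = 3.5000, f(x_2) = 13.250000, coefficient = 2
x_3 = 4.2500, f(x_3) = 19.062500, coefficient = 4
x_4 = 5.0000, f(x_4) = 26.000000, coefficient = 1

I ≈ (0.750000/3) × 168.000000 = 42.000000
Exact value: 42.000000
Error: 0.000000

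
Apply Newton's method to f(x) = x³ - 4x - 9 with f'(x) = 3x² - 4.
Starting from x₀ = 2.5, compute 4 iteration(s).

f(x) = x³ - 4x - 9
f'(x) = 3x² - 4
x₀ = 2.5

Newton-Raphson formula: x_{n+1} = x_n - f(x_n)/f'(x_n)

Iteration 1:
  f(2.500000) = -3.375000
  f'(2.500000) = 14.750000
  x_1 = 2.500000 - (-3.375000)/14.750000 = 2.728814
Iteration 2:
  f(2.728814) = 0.404647
  f'(2.728814) = 18.339270
  x_2 = 2.728814 - 0.404647/18.339270 = 2.706749
Iteration 3:
  f(2.706749) = 0.003975
  f'(2.706749) = 17.979471
  x_3 = 2.706749 - 0.003975/17.979471 = 2.706528
Iteration 4:
  f(2.706528) = 0.000000
  f'(2.706528) = 17.975881
  x_4 = 2.706528 - 0.000000/17.975881 = 2.706528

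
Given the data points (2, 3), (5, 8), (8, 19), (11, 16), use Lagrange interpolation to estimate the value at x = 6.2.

Lagrange interpolation formula:
P(x) = Σ yᵢ × Lᵢ(x)
where Lᵢ(x) = Π_{j≠i} (x - xⱼ)/(xᵢ - xⱼ)

L_0(6.2) = (6.2 - 5)/(2 - 5) × (6.2 - 8)/(2 - 8) × (6.2 - 11)/(2 - 11) = -0.064000
L_1(6.2) = (6.2 - 2)/(5 - 2) × (6.2 - 8)/(5 - 8) × (6.2 - 11)/(5 - 11) = 0.672000
L_2(6.2) = (6.2 - 2)/(8 - 2) × (6.2 - 5)/(8 - 5) × (6.2 - 11)/(8 - 11) = 0.448000
L_3(6.2) = (6.2 - 2)/(11 - 2) × (6.2 - 5)/(11 - 5) × (6.2 - 8)/(11 - 8) = -0.056000

P(6.2) = 3×L_0(6.2) + 8×L_1(6.2) + 19×L_2(6.2) + 16×L_3(6.2)
P(6.2) = 12.800000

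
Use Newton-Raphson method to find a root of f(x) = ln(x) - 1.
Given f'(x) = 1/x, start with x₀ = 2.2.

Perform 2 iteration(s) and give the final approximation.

f(x) = ln(x) - 1
f'(x) = 1/x
x₀ = 2.2

Newton-Raphson formula: x_{n+1} = x_n - f(x_n)/f'(x_n)

Iteration 1:
  f(2.200000) = -0.211543
  f'(2.200000) = 0.454545
  x_1 = 2.200000 - (-0.211543)/0.454545 = 2.665394
Iteration 2:
  f(2.665394) = -0.019648
  f'(2.665394) = 0.375179
  x_2 = 2.665394 - (-0.019648)/0.375179 = 2.717764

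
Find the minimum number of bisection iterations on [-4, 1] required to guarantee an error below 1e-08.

We need (b-a)/2^n ≤ 1e-08
(1 - (-4))/2^n ≤ 1e-08
5/2^n ≤ 1e-08
2^n ≥ 500000000
n ≥ log₂(500000000) = 28.90
n ≥ 29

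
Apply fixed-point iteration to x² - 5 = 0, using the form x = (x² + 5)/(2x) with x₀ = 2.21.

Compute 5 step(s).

Equation: x² - 5 = 0
Fixed-point form: x = (x² + 5)/(2x)
x₀ = 2.21

x_1 = g(2.210000) = 2.236222
x_2 = g(2.236222) = 2.236068
x_3 = g(2.236068) = 2.236068
x_4 = g(2.236068) = 2.236068
x_5 = g(2.236068) = 2.236068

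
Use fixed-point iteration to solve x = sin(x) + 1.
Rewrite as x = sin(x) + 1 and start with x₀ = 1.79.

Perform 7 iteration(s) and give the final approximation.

Equation: x = sin(x) + 1
Fixed-point form: x = sin(x) + 1
x₀ = 1.79

x_1 = g(1.790000) = 1.976071
x_2 = g(1.976071) = 1.918994
x_3 = g(1.918994) = 1.939989
x_4 = g(1.939989) = 1.932619
x_5 = g(1.932619) = 1.935253
x_6 = g(1.935253) = 1.934317
x_7 = g(1.934317) = 1.934651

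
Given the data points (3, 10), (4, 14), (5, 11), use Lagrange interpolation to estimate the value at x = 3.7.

Lagrange interpolation formula:
P(x) = Σ yᵢ × Lᵢ(x)
where Lᵢ(x) = Π_{j≠i} (x - xⱼ)/(xᵢ - xⱼ)

L_0(3.7) = (3.7 - 4)/(3 - 4) × (3.7 - 5)/(3 - 5) = 0.195000
L_1(3.7) = (3.7 - 3)/(4 - 3) × (3.7 - 5)/(4 - 5) = 0.910000
L_2(3.7) = (3.7 - 3)/(5 - 3) × (3.7 - 4)/(5 - 4) = -0.105000

P(3.7) = 10×L_0(3.7) + 14×L_1(3.7) + 11×L_2(3.7)
P(3.7) = 13.535000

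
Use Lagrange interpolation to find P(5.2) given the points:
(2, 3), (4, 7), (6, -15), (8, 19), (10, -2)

Lagrange interpolation formula:
P(x) = Σ yᵢ × Lᵢ(x)
where Lᵢ(x) = Π_{j≠i} (x - xⱼ)/(xᵢ - xⱼ)

L_0(5.2) = (5.2 - 4)/(2 - 4) × (5.2 - 6)/(2 - 6) × (5.2 - 8)/(2 - 8) × (5.2 - 10)/(2 - 10) = -0.033600
L_1(5.2) = (5.2 - 2)/(4 - 2) × (5.2 - 6)/(4 - 6) × (5.2 - 8)/(4 - 8) × (5.2 - 10)/(4 - 10) = 0.358400
L_2(5.2) = (5.2 - 2)/(6 - 2) × (5.2 - 4)/(6 - 4) × (5.2 - 8)/(6 - 8) × (5.2 - 10)/(6 - 10) = 0.806400
L_3(5.2) = (5.2 - 2)/(8 - 2) × (5.2 - 4)/(8 - 4) × (5.2 - 6)/(8 - 6) × (5.2 - 10)/(8 - 10) = -0.153600
L_4(5.2) = (5.2 - 2)/(10 - 2) × (5.2 - 4)/(10 - 4) × (5.2 - 6)/(10 - 6) × (5.2 - 8)/(10 - 8) = 0.022400

P(5.2) = 3×L_0(5.2) + 7×L_1(5.2) + (-15)×L_2(5.2) + 19×L_3(5.2) + (-2)×L_4(5.2)
P(5.2) = -12.651200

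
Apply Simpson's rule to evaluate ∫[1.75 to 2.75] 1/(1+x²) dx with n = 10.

f(x) = 1/(1+x²)
a = 1.75, b = 2.75, n = 10
h = (b - a)/n = 0.100000

Simpson's rule: (h/3)[f(x₀) + 4f(x₁) + 2f(x₂) + ... + f(xₙ)]

x_0 = 1.7500, f(x_0) = 0.246154, coefficient = 1
x_1 = 1.8500, f(x_1) = 0.226116, coefficient = 4
x_2 = 1.9500, f(x_2) = 0.208225, coefficient = 2
x_3 = 2.0500, f(x_3) = 0.192215, coefficient = 4
x_4 = 2.1500, f(x_4) = 0.177857, coefficient = 2
x_5 = 2.2500, f(x_5) = 0.164948, coefficient = 4
x_6 = 2.3500, f(x_6) = 0.153315, coefficient = 2
x_7 = 2.4500, f(x_7) = 0.142806, coefficient = 4
x_8 = 2.5500, f(x_8) = 0.133289, coefficient = 2
x_9 = 2.6500, f(x_9) = 0.124649, coefficient = 4
x_10 = 2.7500, f(x_10) = 0.116788, coefficient = 1

I ≈ (0.100000/3) × 5.111257 = 0.170375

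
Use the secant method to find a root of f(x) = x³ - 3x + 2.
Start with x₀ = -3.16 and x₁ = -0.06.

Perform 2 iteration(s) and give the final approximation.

f(x) = x³ - 3x + 2
x₀ = -3.16, x₁ = -0.06

Secant formula: x_{n+1} = x_n - f(x_n)(x_n - x_{n-1})/(f(x_n) - f(x_{n-1}))

Iteration 1:
  f(-3.160000) = -20.074496
  f(-0.060000) = 2.179784
  x_2 = -0.060000 - 2.179784×(-0.060000 - (-3.160000))/(2.179784 - (-20.074496))
       = -0.363642
Iteration 2:
  f(-0.060000) = 2.179784
  f(-0.363642) = 3.042839
  x_3 = -0.363642 - 3.042839×(-0.363642 - (-0.060000))/(3.042839 - 2.179784)
       = 0.706896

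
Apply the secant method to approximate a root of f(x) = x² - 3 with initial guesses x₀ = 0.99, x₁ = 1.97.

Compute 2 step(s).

f(x) = x² - 3
x₀ = 0.99, x₁ = 1.97

Secant formula: x_{n+1} = x_n - f(x_n)(x_n - x_{n-1})/(f(x_n) - f(x_{n-1}))

Iteration 1:
  f(0.990000) = -2.019900
  f(1.970000) = 0.880900
  x_2 = 1.970000 - 0.880900×(1.970000 - 0.990000)/(0.880900 - (-2.019900))
       = 1.672399
Iteration 2:
  f(1.970000) = 0.880900
  f(1.672399) = -0.203083
  x_3 = 1.672399 - (-0.203083)×(1.672399 - 1.970000)/(-0.203083 - 0.880900)
       = 1.728154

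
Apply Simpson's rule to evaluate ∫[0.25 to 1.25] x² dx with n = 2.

f(x) = x²
a = 0.25, b = 1.25, n = 2
h = (b - a)/n = 0.500000

Simpson's rule: (h/3)[f(x₀) + 4f(x₁) + 2f(x₂) + ... + f(xₙ)]

x_0 = 0.2500, f(x_0) = 0.062500, coefficient = 1
x_1 = 0.7500, f(x_1) = 0.562500, coefficient = 4
x_2 = 1.2500, f(x_2) = 1.562500, coefficient = 1

I ≈ (0.500000/3) × 3.875000 = 0.645833
Exact value: 0.645833
Error: 0.000000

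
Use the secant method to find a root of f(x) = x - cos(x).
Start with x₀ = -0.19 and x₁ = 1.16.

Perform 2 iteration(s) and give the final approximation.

f(x) = x - cos(x)
x₀ = -0.19, x₁ = 1.16

Secant formula: x_{n+1} = x_n - f(x_n)(x_n - x_{n-1})/(f(x_n) - f(x_{n-1}))

Iteration 1:
  f(-0.190000) = -1.172004
  f(1.160000) = 0.760660
  x_2 = 1.160000 - 0.760660×(1.160000 - (-0.190000))/(0.760660 - (-1.172004))
       = 0.628665
Iteration 2:
  f(1.160000) = 0.760660
  f(0.628665) = -0.180148
  x_3 = 0.628665 - (-0.180148)×(0.628665 - 1.160000)/(-0.180148 - 0.760660)
       = 0.730406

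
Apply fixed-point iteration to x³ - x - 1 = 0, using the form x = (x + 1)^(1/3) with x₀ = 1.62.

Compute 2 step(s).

Equation: x³ - x - 1 = 0
Fixed-point form: x = (x + 1)^(1/3)
x₀ = 1.62

x_1 = g(1.620000) = 1.378586
x_2 = g(1.378586) = 1.334872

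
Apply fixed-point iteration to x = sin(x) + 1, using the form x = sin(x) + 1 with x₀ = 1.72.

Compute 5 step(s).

Equation: x = sin(x) + 1
Fixed-point form: x = sin(x) + 1
x₀ = 1.72

x_1 = g(1.720000) = 1.988890
x_2 = g(1.988890) = 1.913865
x_3 = g(1.913865) = 1.941727
x_4 = g(1.941727) = 1.931990
x_5 = g(1.931990) = 1.935476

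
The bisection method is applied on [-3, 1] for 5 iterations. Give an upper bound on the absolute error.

Bisection error bound: |error| ≤ (b-a)/2^n
|error| ≤ (1 - (-3))/2^5 = 4/2^5
|error| ≤ 0.1250000000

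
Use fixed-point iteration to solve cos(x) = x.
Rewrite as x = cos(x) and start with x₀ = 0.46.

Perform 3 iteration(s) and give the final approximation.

Equation: cos(x) = x
Fixed-point form: x = cos(x)
x₀ = 0.46

x_1 = g(0.460000) = 0.896052
x_2 = g(0.896052) = 0.624697
x_3 = g(0.624697) = 0.811140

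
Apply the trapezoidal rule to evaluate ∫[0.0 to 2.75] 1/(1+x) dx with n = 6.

f(x) = 1/(1+x)
a = 0.0, b = 2.75, n = 6
h = (b - a)/n = 0.458333

Trapezoidal rule: (h/2)[f(x₀) + 2f(x₁) + 2f(x₂) + ... + f(xₙ)]

x_0 = 0.0000, f(x_0) = 1.000000, coefficient = 1
x_1 = 0.4583, f(x_1) = 0.685714, coefficient = 2
x_2 = 0.9167, f(x_2) = 0.521739, coefficient = 2
x_3 = 1.3750, f(x_3) = 0.421053, coefficient = 2
x_4 = 1.8333, f(x_4) = 0.352941, coefficient = 2
x_5 = 2.2917, f(x_5) = 0.303797, coefficient = 2
x_6 = 2.7500, f(x_6) = 0.266667, coefficient = 1

I ≈ (0.458333/2) × 5.837156 = 1.337682
Exact value: 1.321756
Error: 0.015926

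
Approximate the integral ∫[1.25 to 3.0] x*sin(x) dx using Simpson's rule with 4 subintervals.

f(x) = x*sin(x)
a = 1.25, b = 3.0, n = 4
h = (b - a)/n = 0.437500

Simpson's rule: (h/3)[f(x₀) + 4f(x₁) + 2f(x₂) + ... + f(xₙ)]

x_0 = 1.2500, f(x_0) = 1.186231, coefficient = 1
x_1 = 1.6875, f(x_1) = 1.676021, coefficient = 4
x_2 = 2.1250, f(x_2) = 1.806930, coefficient = 2
x_3 = 2.5625, f(x_3) = 1.402366, coefficient = 4
x_4 = 3.0000, f(x_4) = 0.423360, coefficient = 1

I ≈ (0.437500/3) × 17.536999 = 2.557479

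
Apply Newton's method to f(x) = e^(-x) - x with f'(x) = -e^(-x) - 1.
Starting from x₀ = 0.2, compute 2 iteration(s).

f(x) = e^(-x) - x
f'(x) = -e^(-x) - 1
x₀ = 0.2

Newton-Raphson formula: x_{n+1} = x_n - f(x_n)/f'(x_n)

Iteration 1:
  f(0.200000) = 0.618731
  f'(0.200000) = -1.818731
  x_1 = 0.200000 - 0.618731/(-1.818731) = 0.540199
Iteration 2:
  f(0.540199) = 0.042433
  f'(0.540199) = -1.582632
  x_2 = 0.540199 - 0.042433/(-1.582632) = 0.567011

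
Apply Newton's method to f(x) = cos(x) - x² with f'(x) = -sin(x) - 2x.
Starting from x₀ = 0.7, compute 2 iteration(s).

f(x) = cos(x) - x²
f'(x) = -sin(x) - 2x
x₀ = 0.7

Newton-Raphson formula: x_{n+1} = x_n - f(x_n)/f'(x_n)

Iteration 1:
  f(0.700000) = 0.274842
  f'(0.700000) = -2.044218
  x_1 = 0.700000 - 0.274842/(-2.044218) = 0.834449
Iteration 2:
  f(0.834449) = -0.024718
  f'(0.834449) = -2.409823
  x_2 = 0.834449 - (-0.024718)/(-2.409823) = 0.824191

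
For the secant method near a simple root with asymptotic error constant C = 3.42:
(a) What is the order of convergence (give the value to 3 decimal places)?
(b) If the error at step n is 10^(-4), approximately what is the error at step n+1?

(a) Secant method has superlinear convergence with order φ = (1+√5)/2 ≈ 1.618.
    This means |e_{n+1}| ≈ C|e_n|^1.618.

(b) With |e_n| = 10^(-4) and C = 3.42:
    |e_{n+1}| ≈ 3.42 × (10^(-4))^1.618 = 3.42 × 10^(-6.47)

(a) ≈ 1.618 (golden ratio); (b) |e_{n+1}| ≈ 1.153e-06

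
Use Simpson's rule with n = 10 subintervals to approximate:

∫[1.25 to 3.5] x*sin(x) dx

f(x) = x*sin(x)
a = 1.25, b = 3.5, n = 10
h = (b - a)/n = 0.225000

Simpson's rule: (h/3)[f(x₀) + 4f(x₁) + 2f(x₂) + ... + f(xₙ)]

x_0 = 1.2500, f(x_0) = 1.186231, coefficient = 1
x_1 = 1.4750, f(x_1) = 1.468237, coefficient = 4
x_2 = 1.7000, f(x_2) = 1.685830, coefficient = 2
x_3 = 1.9250, f(x_3) = 1.805502, coefficient = 4
x_4 = 2.1500, f(x_4) = 1.799332, coefficient = 2
x_5 = 2.3750, f(x_5) = 1.647502, coefficient = 4
x_6 = 2.6000, f(x_6) = 1.340304, coefficient = 2
x_7 = 2.8250, f(x_7) = 0.879508, coefficient = 4
x_8 = 3.0500, f(x_8) = 0.278967, coefficient = 2
x_9 = 3.2750, f(x_9) = -0.435614, coefficient = 4
x_10 = 3.5000, f(x_10) = -1.227741, coefficient = 1

I ≈ (0.225000/3) × 31.627896 = 2.372092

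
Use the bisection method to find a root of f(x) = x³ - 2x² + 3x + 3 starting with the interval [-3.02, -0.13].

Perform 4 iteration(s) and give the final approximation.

f(x) = x³ - 2x² + 3x + 3
Initial interval: [-3.02, -0.13]

Iteration 1:
  c_1 = (-3.020000 + (-0.130000))/2 = -1.575000
  f(c_1) = f(-1.575000) = -10.593234
  f(a) × f(c) ≥ 0, new interval: [-1.575000, -0.130000]
Iteration 2:
  c_2 = (-1.575000 + (-0.130000))/2 = -0.852500
  f(c_2) = f(-0.852500) = -1.630572
  f(a) × f(c) ≥ 0, new interval: [-0.852500, -0.130000]
Iteration 3:
  c_3 = (-0.852500 + (-0.130000))/2 = -0.491250
  f(c_3) = f(-0.491250) = 0.925045
  f(a) × f(c) < 0, new interval: [-0.852500, -0.491250]
Iteration 4:
  c_4 = (-0.852500 + (-0.491250))/2 = -0.671875
  f(c_4) = f(-0.671875) = -0.221752
  f(a) × f(c) ≥ 0, new interval: [-0.671875, -0.491250]

After 4 iteration(s), the approximation is c_4 = -0.671875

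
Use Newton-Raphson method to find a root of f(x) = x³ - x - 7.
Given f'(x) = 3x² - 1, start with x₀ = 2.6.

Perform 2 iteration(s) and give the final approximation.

f(x) = x³ - x - 7
f'(x) = 3x² - 1
x₀ = 2.6

Newton-Raphson formula: x_{n+1} = x_n - f(x_n)/f'(x_n)

Iteration 1:
  f(2.600000) = 7.976000
  f'(2.600000) = 19.280000
  x_1 = 2.600000 - 7.976000/19.280000 = 2.186307
Iteration 2:
  f(2.186307) = 1.264106
  f'(2.186307) = 13.339816
  x_2 = 2.186307 - 1.264106/13.339816 = 2.091545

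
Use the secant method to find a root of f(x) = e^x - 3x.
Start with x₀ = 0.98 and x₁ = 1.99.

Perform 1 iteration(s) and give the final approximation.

f(x) = e^x - 3x
x₀ = 0.98, x₁ = 1.99

Secant formula: x_{n+1} = x_n - f(x_n)(x_n - x_{n-1})/(f(x_n) - f(x_{n-1}))

Iteration 1:
  f(0.980000) = -0.275544
  f(1.990000) = 1.345534
  x_2 = 1.990000 - 1.345534×(1.990000 - 0.980000)/(1.345534 - (-0.275544))
       = 1.151675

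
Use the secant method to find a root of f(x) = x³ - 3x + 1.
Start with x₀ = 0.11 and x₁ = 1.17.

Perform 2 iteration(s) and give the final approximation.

f(x) = x³ - 3x + 1
x₀ = 0.11, x₁ = 1.17

Secant formula: x_{n+1} = x_n - f(x_n)(x_n - x_{n-1})/(f(x_n) - f(x_{n-1}))

Iteration 1:
  f(0.110000) = 0.671331
  f(1.170000) = -0.908387
  x_2 = 1.170000 - (-0.908387)×(1.170000 - 0.110000)/(-0.908387 - 0.671331)
       = 0.560467
Iteration 2:
  f(1.170000) = -0.908387
  f(0.560467) = -0.505345
  x_3 = 0.560467 - (-0.505345)×(0.560467 - 1.170000)/(-0.505345 - (-0.908387))
       = -0.203783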